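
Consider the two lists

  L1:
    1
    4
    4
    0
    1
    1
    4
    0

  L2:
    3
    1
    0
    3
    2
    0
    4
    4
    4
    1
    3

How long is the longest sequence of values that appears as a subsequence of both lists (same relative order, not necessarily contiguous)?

4

Taking 1 at L1[1]=L2[2], 4 at L1[2]=L2[8], 4 at L1[3]=L2[9], 1 at L1[5]=L2[10] gives a common subsequence of length 4. dp[8][11] = 4 confirms this is the maximum.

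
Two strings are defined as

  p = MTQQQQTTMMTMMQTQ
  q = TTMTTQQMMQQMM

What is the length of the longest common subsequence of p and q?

Taking M (p #1, q #3); then T (p #2, q #5); then Q (p #3, q #6); then Q (p #4, q #7); then Q (p #5, q #10); then Q (p #6, q #11); then M (p #12, q #12); then M (p #13, q #13) gives a common subsequence of length 8, and the DP table's final entry dp[16][13] is also 8, so no common subsequence is longer.

8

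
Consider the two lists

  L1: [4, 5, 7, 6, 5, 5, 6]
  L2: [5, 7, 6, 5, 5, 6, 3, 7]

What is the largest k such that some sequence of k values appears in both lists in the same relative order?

Match 5 (L1 #2, L2 #1), 7 (L1 #3, L2 #2), 6 (L1 #4, L2 #3), 5 (L1 #5, L2 #4), 5 (L1 #6, L2 #5), 6 (L1 #7, L2 #6) — 6 values in the same relative order in both. Since dp[7][8] = 6, nothing longer is possible.

6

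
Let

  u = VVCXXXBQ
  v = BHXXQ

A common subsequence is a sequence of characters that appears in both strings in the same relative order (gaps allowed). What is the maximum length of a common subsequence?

3

Let dp[i][j] be the LCS length of the first i characters of u and the first j characters of v. dp[i][j] = dp[i-1][j-1]+1 when the i-th and j-th characters match, else max(dp[i-1][j], dp[i][j-1]).
    ·  B  H  X  X  Q
 ·  0  0  0  0  0  0
 V  0  0  0  0  0  0
 V  0  0  0  0  0  0
 C  0  0  0  0  0  0
 X  0  0  0  1  1  1
 X  0  0  0  1  2  2
 X  0  0  0  1  2  2
 B  0  1  1  1  2  2
 Q  0  1  1  1  2  3
dp[8][5] = 3. One LCS (by backtracking along matches): XXQ.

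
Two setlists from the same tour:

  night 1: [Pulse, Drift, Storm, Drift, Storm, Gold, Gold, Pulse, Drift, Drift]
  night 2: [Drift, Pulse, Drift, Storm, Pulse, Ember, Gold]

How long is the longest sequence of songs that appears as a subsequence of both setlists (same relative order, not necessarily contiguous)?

4

Pick Pulse at night 1[1]=night 2[2]; then Drift at night 1[2]=night 2[3]; then Storm at night 1[3]=night 2[4]; then Gold at night 1[7]=night 2[7]; all 4 songs appear in both, in order. dp[10][7] = 4 confirms this is the maximum.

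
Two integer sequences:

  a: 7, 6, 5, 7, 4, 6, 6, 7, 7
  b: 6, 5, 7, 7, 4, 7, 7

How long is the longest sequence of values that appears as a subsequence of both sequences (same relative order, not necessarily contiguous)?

6

One common subsequence of length 6: 6 [2,1] → 5 [3,2] → 7 [4,4] → 4 [5,5] → 7 [8,6] → 7 [9,7]. The LCS DP gives dp[9][7] = 6, so this is optimal.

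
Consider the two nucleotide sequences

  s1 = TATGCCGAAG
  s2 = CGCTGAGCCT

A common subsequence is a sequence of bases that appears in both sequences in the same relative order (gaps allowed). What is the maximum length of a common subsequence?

5

Pick T (s1 #1, s2 #4) → A (s1 #2, s2 #6) → G (s1 #4, s2 #7) → C (s1 #5, s2 #8) → C (s1 #6, s2 #9); all 5 bases appear in both, in order, and the DP table's final entry dp[10][10] is also 5, so no common subsequence is longer.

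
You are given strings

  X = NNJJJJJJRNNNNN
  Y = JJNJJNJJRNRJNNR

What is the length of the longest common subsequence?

One common subsequence of length 10: J at X[3]=Y[1], then J at X[4]=Y[2], then J at X[5]=Y[4], then J at X[6]=Y[5], then J at X[7]=Y[7], then J at X[8]=Y[8], then R at X[9]=Y[9], then N at X[10]=Y[10], then N at X[11]=Y[13], then N at X[12]=Y[14], and the DP table's final entry dp[14][15] is also 10, so no common subsequence is longer.

10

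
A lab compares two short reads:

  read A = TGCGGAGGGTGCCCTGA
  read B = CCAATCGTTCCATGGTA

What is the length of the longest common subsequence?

One common subsequence of length 9: T [1,5]; then C [3,6]; then G [4,7]; then T [10,9]; then C [12,10]; then C [13,11]; then T [15,13]; then G [16,15]; then A [17,17], and the DP table's final entry dp[17][17] is also 9, so no common subsequence is longer.

9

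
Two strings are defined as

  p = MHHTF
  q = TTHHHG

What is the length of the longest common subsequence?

2

Let dp[i][j] be the LCS length of the first i characters of p and the first j characters of q. dp[i][j] = dp[i-1][j-1]+1 when the i-th and j-th characters match, else max(dp[i-1][j], dp[i][j-1]).
    ·  T  T  H  H  H  G
 ·  0  0  0  0  0  0  0
 M  0  0  0  0  0  0  0
 H  0  0  0  1  1  1  1
 H  0  0  0  1  2  2  2
 T  0  1  1  1  2  2  2
 F  0  1  1  1  2  2  2
dp[5][6] = 2. One LCS (by backtracking along matches): HH.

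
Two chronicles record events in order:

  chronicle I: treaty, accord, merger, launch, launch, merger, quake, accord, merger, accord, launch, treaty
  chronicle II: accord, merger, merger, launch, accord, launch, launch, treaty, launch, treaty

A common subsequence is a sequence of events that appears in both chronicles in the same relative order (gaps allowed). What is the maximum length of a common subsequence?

6

One common subsequence of length 6: accord at chronicle I[2]=chronicle II[1], then merger at chronicle I[3]=chronicle II[3], then launch at chronicle I[4]=chronicle II[6], then launch at chronicle I[5]=chronicle II[7], then launch at chronicle I[11]=chronicle II[9], then treaty at chronicle I[12]=chronicle II[10]. Since dp[12][10] = 6, nothing longer is possible.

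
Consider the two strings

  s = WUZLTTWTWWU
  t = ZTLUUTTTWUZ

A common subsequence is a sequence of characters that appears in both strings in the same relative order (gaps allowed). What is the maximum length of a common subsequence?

7

One common subsequence of length 7: Z [3,1] → L [4,3] → T [5,6] → T [6,7] → T [8,8] → W [10,9] → U [11,10]. dp[11][11] = 7 confirms this is the maximum.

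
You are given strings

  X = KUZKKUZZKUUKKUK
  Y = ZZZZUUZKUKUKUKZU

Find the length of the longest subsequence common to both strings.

9

One common subsequence of length 9: U [2,6]; then Z [3,7]; then K [4,8]; then K [5,10]; then U [6,11]; then K [9,12]; then U [11,13]; then K [12,14]; then U [14,16]. dp[15][16] = 9 confirms this is the maximum.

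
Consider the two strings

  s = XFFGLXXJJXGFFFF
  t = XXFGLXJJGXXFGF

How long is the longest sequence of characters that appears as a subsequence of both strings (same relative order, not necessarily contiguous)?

Taking X at s[1]=t[2], F at s[3]=t[3], G at s[4]=t[4], L at s[5]=t[5], X at s[7]=t[6], J at s[8]=t[7], J at s[9]=t[8], X at s[10]=t[11], G at s[11]=t[13], F at s[15]=t[14] gives a common subsequence of length 10. The LCS DP gives dp[15][14] = 10, so this is optimal.

10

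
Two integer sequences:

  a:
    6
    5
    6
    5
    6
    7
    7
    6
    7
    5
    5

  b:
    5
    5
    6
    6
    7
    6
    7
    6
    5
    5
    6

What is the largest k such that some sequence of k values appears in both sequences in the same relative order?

8

Pick 5 at a[2]=b[2]; then 6 at a[3]=b[3]; then 6 at a[5]=b[4]; then 7 at a[6]=b[5]; then 7 at a[7]=b[7]; then 6 at a[8]=b[8]; then 5 at a[10]=b[9]; then 5 at a[11]=b[10]; all 8 values appear in both, in order. dp[11][11] = 8 confirms this is the maximum.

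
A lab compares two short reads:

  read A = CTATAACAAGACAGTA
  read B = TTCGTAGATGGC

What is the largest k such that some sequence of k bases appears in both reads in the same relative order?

One common subsequence of length 7: T [2,1] → T [4,2] → C [7,3] → A [8,6] → A [9,8] → G [10,11] → C [12,12]. The LCS DP gives dp[16][12] = 7, so this is optimal.

7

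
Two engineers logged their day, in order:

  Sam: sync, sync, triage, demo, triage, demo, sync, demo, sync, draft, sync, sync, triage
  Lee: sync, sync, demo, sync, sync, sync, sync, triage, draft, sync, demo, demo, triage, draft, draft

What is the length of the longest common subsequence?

Taking sync at Sam[1]=Lee[1], sync at Sam[2]=Lee[2], demo at Sam[4]=Lee[3], sync at Sam[7]=Lee[6], sync at Sam[9]=Lee[7], draft at Sam[10]=Lee[9], sync at Sam[11]=Lee[10], triage at Sam[13]=Lee[13] gives a common subsequence of length 8, and the DP table's final entry dp[13][15] is also 8, so no common subsequence is longer.

8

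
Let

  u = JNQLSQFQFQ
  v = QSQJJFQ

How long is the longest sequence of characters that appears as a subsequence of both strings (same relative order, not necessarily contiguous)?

Pick Q (u #3, v #1) → S (u #5, v #2) → Q (u #6, v #3) → F (u #9, v #6) → Q (u #10, v #7); all 5 characters appear in both, in order. The LCS DP gives dp[10][7] = 5, so this is optimal.

5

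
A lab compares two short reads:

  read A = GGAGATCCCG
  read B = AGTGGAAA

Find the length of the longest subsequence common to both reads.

4

Let dp[i][j] be the LCS length of the first i bases of read A and the first j bases of read B. dp[i][j] = dp[i-1][j-1]+1 when the i-th and j-th bases match, else max(dp[i-1][j], dp[i][j-1]).
    ·  A  G  T  G  G  A  A  A
 ·  0  0  0  0  0  0  0  0  0
 G  0  0  1  1  1  1  1  1  1
 G  0  0  1  1  2  2  2  2  2
 A  0  1  1  1  2  2  3  3  3
 G  0  1  2  2  2  3  3  3  3
 A  0  1  2  2  2  3  4  4  4
 T  0  1  2  3  3  3  4  4  4
 C  0  1  2  3  3  3  4  4  4
 C  0  1  2  3  3  3  4  4  4
 C  0  1  2  3  3  3  4  4  4
 G  0  1  2  3  4  4  4  4  4
dp[10][8] = 4. One LCS (by backtracking along matches): GGAA.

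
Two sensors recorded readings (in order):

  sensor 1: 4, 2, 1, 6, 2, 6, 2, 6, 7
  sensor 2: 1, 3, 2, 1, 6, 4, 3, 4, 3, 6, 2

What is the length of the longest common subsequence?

Let dp[i][j] be the LCS length of the first i values of sensor 1 and the first j values of sensor 2. dp[i][j] = dp[i-1][j-1]+1 when the i-th and j-th values match, else max(dp[i-1][j], dp[i][j-1]).
    ·  1  3  2  1  6  4  3  4  3  6  2
 ·  0  0  0  0  0  0  0  0  0  0  0  0
 4  0  0  0  0  0  0  1  1  1  1  1  1
 2  0  0  0  1  1  1  1  1  1  1  1  2
 1  0  1  1  1  2  2  2  2  2  2  2  2
 6  0  1  1  1  2  3  3  3  3  3  3  3
 2  0  1  1  2  2  3  3  3  3  3  3  4
 6  0  1  1  2  2  3  3  3  3  3  4  4
 2  0  1  1  2  2  3  3  3  3  3  4  5
 6  0  1  1  2  2  3  3  3  3  3  4  5
 7  0  1  1  2  2  3  3  3  3  3  4  5
dp[9][11] = 5. One LCS (by backtracking along matches): 2, 1, 6, 6, 2.

5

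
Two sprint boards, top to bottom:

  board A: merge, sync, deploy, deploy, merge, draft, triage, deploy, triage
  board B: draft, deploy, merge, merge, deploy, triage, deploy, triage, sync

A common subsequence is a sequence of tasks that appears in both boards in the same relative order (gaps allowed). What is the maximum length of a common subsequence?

Pick merge (board A #1, board B #4), deploy (board A #4, board B #5), triage (board A #7, board B #6), deploy (board A #8, board B #7), triage (board A #9, board B #8); all 5 tasks appear in both, in order. Since dp[9][9] = 5, nothing longer is possible.

5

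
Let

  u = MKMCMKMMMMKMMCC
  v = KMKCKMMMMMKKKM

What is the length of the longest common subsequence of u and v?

One common subsequence of length 10: M [1,2], K [2,3], C [4,4], M [5,6], M [7,7], M [8,8], M [9,9], M [10,10], K [11,13], M [13,14]. Since dp[15][14] = 10, nothing longer is possible.

10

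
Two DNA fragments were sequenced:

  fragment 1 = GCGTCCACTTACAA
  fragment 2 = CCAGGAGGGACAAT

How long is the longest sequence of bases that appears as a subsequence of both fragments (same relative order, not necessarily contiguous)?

7

Taking G [1,4], then G [3,5], then A [7,6], then A [11,10], then C [12,11], then A [13,12], then A [14,13] gives a common subsequence of length 7. dp[14][14] = 7 confirms this is the maximum.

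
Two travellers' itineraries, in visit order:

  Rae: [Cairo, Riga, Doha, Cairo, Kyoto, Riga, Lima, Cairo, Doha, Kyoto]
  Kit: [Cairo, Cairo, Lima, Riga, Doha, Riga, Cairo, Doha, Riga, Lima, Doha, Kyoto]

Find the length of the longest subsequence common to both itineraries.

Pick Cairo at Rae[1]=Kit[2]; then Riga at Rae[2]=Kit[4]; then Doha at Rae[3]=Kit[5]; then Cairo at Rae[4]=Kit[7]; then Riga at Rae[6]=Kit[9]; then Lima at Rae[7]=Kit[10]; then Doha at Rae[9]=Kit[11]; then Kyoto at Rae[10]=Kit[12]; all 8 stops appear in both, in order. dp[10][12] = 8 confirms this is the maximum.

8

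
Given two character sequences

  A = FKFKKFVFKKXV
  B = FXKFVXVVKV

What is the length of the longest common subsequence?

6

Taking F (A #1, B #1); then K (A #2, B #3); then F (A #3, B #4); then V (A #7, B #8); then K (A #10, B #9); then V (A #12, B #10) gives a common subsequence of length 6. dp[12][10] = 6 confirms this is the maximum.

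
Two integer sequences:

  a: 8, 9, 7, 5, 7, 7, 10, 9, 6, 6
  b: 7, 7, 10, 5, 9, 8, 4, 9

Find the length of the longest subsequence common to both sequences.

Let dp[i][j] be the LCS length of the first i values of a and the first j values of b. dp[i][j] = dp[i-1][j-1]+1 when the i-th and j-th values match, else max(dp[i-1][j], dp[i][j-1]).
    ·  7  7 10  5  9  8  4  9
 ·  0  0  0  0  0  0  0  0  0
 8  0  0  0  0  0  0  1  1  1
 9  0  0  0  0  0  1  1  1  2
 7  0  1  1  1  1  1  1  1  2
 5  0  1  1  1  2  2  2  2  2
 7  0  1  2  2  2  2  2  2  2
 7  0  1  2  2  2  2  2  2  2
10  0  1  2  3  3  3  3  3  3
 9  0  1  2  3  3  4  4  4  4
 6  0  1  2  3  3  4  4  4  4
 6  0  1  2  3  3  4  4  4  4
dp[10][8] = 4. One LCS (by backtracking along matches): 7, 7, 10, 9.

4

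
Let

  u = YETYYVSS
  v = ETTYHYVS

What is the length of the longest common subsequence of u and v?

One common subsequence of length 6: E [2,1], T [3,3], Y [4,4], Y [5,6], V [6,7], S [8,8], and the DP table's final entry dp[8][8] is also 6, so no common subsequence is longer.

6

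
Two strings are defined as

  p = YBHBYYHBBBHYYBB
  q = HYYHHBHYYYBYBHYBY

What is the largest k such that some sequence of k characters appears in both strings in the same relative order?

Pick Y at p[1]=q[3], then B at p[2]=q[6], then H at p[3]=q[7], then Y at p[5]=q[9], then Y at p[6]=q[10], then B at p[8]=q[11], then B at p[10]=q[13], then H at p[11]=q[14], then Y at p[12]=q[15], then Y at p[13]=q[17]; all 10 characters appear in both, in order. dp[15][17] = 10 confirms this is the maximum.

10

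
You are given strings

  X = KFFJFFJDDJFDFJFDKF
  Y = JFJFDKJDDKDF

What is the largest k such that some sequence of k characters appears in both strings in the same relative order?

Match F (X #3, Y #2), then J (X #4, Y #3), then F (X #6, Y #4), then D (X #8, Y #5), then J (X #10, Y #7), then D (X #12, Y #8), then D (X #16, Y #9), then K (X #17, Y #10), then F (X #18, Y #12) — 9 characters in the same relative order in both. dp[18][12] = 9 confirms this is the maximum.

9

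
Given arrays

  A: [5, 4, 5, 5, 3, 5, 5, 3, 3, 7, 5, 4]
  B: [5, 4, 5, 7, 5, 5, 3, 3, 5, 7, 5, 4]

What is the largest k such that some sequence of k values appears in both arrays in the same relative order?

One common subsequence of length 10: 5 (A #1, B #1) → 4 (A #2, B #2) → 5 (A #3, B #3) → 5 (A #6, B #5) → 5 (A #7, B #6) → 3 (A #8, B #7) → 3 (A #9, B #8) → 7 (A #10, B #10) → 5 (A #11, B #11) → 4 (A #12, B #12). dp[12][12] = 10 confirms this is the maximum.

10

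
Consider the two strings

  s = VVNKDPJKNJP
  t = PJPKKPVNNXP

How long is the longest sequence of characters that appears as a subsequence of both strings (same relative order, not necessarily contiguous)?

Taking P at s[6]=t[1], J at s[7]=t[2], K at s[8]=t[5], N at s[9]=t[9], P at s[11]=t[11] gives a common subsequence of length 5, and the DP table's final entry dp[11][11] is also 5, so no common subsequence is longer.

5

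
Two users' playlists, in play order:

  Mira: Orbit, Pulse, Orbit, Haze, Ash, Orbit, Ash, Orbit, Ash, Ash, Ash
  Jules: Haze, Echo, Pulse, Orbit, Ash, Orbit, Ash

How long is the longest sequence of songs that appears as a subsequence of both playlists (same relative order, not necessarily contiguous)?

One common subsequence of length 5: Pulse at Mira[2]=Jules[3]; then Orbit at Mira[6]=Jules[4]; then Ash at Mira[7]=Jules[5]; then Orbit at Mira[8]=Jules[6]; then Ash at Mira[11]=Jules[7], and the DP table's final entry dp[11][7] is also 5, so no common subsequence is longer.

5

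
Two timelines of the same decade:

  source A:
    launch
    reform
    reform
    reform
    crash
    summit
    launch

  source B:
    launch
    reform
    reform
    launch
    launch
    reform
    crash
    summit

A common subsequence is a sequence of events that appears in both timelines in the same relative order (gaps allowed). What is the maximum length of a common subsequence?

6

Match launch at source A[1]=source B[1]; then reform at source A[2]=source B[2]; then reform at source A[3]=source B[3]; then reform at source A[4]=source B[6]; then crash at source A[5]=source B[7]; then summit at source A[6]=source B[8] — 6 events in the same relative order in both. Since dp[7][8] = 6, nothing longer is possible.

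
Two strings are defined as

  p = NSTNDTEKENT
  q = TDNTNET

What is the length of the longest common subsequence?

Let dp[i][j] be the LCS length of the first i characters of p and the first j characters of q. dp[i][j] = dp[i-1][j-1]+1 when the i-th and j-th characters match, else max(dp[i-1][j], dp[i][j-1]).
    ·  T  D  N  T  N  E  T
 ·  0  0  0  0  0  0  0  0
 N  0  0  0  1  1  1  1  1
 S  0  0  0  1  1  1  1  1
 T  0  1  1  1  2  2  2  2
 N  0  1  1  2  2  3  3  3
 D  0  1  2  2  2  3  3  3
 T  0  1  2  2  3  3  3  4
 E  0  1  2  2  3  3  4  4
 K  0  1  2  2  3  3  4  4
 E  0  1  2  2  3  3  4  4
 N  0  1  2  3  3  4  4  4
 T  0  1  2  3  4  4  4  5
dp[11][7] = 5. One LCS (by backtracking along matches): NTNET.

5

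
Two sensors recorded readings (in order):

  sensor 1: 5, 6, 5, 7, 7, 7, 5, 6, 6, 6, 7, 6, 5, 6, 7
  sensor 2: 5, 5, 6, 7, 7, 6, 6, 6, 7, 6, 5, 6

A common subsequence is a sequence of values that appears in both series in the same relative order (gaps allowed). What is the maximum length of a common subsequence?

Taking 5 [1,2], 6 [2,3], 7 [5,4], 7 [6,5], 6 [8,6], 6 [9,7], 6 [10,8], 7 [11,9], 6 [12,10], 5 [13,11], 6 [14,12] gives a common subsequence of length 11, and the DP table's final entry dp[15][12] is also 11, so no common subsequence is longer.

11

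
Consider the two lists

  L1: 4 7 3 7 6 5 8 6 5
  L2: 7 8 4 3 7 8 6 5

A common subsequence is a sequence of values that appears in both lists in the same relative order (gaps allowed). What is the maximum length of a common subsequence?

One common subsequence of length 6: 4 at L1[1]=L2[3], 3 at L1[3]=L2[4], 7 at L1[4]=L2[5], 8 at L1[7]=L2[6], 6 at L1[8]=L2[7], 5 at L1[9]=L2[8], and the DP table's final entry dp[9][8] is also 6, so no common subsequence is longer.

6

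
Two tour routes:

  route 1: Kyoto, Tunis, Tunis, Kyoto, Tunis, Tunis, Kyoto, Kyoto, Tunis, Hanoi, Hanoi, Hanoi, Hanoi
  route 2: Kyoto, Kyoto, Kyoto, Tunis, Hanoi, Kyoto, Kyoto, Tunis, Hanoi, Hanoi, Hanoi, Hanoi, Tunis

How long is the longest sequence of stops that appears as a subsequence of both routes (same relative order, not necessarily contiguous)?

10

One common subsequence of length 10: Kyoto (route 1 #1, route 2 #2), then Kyoto (route 1 #4, route 2 #3), then Tunis (route 1 #5, route 2 #4), then Kyoto (route 1 #7, route 2 #6), then Kyoto (route 1 #8, route 2 #7), then Tunis (route 1 #9, route 2 #8), then Hanoi (route 1 #10, route 2 #9), then Hanoi (route 1 #11, route 2 #10), then Hanoi (route 1 #12, route 2 #11), then Hanoi (route 1 #13, route 2 #12). dp[13][13] = 10 confirms this is the maximum.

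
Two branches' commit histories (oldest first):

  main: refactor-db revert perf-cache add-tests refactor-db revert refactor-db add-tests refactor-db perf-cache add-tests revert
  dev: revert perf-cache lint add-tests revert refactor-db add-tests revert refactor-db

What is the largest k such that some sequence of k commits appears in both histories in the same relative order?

7

Match revert [2,1] → perf-cache [3,2] → add-tests [4,4] → revert [6,5] → refactor-db [7,6] → add-tests [8,7] → refactor-db [9,9] — 7 commits in the same relative order in both. Since dp[12][9] = 7, nothing longer is possible.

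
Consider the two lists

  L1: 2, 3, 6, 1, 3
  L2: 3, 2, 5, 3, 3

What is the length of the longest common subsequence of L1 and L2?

Pick 2 (L1 #1, L2 #2); then 3 (L1 #2, L2 #4); then 3 (L1 #5, L2 #5); all 3 values appear in both, in order. dp[5][5] = 3 confirms this is the maximum.

3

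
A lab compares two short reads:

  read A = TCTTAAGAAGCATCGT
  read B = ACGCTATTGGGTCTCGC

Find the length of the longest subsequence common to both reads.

9

Taking T at read A[1]=read B[5], then T at read A[3]=read B[7], then T at read A[4]=read B[8], then G at read A[7]=read B[10], then G at read A[10]=read B[11], then C at read A[11]=read B[13], then T at read A[13]=read B[14], then C at read A[14]=read B[15], then G at read A[15]=read B[16] gives a common subsequence of length 9, and the DP table's final entry dp[16][17] is also 9, so no common subsequence is longer.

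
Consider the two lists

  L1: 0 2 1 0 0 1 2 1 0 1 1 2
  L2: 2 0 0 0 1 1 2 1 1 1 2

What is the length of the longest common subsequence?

Let dp[i][j] be the LCS length of the first i values of L1 and the first j values of L2. dp[i][j] = dp[i-1][j-1]+1 when the i-th and j-th values match, else max(dp[i-1][j], dp[i][j-1]).
    ·  2  0  0  0  1  1  2  1  1  1  2
 ·  0  0  0  0  0  0  0  0  0  0  0  0
 0  0  0  1  1  1  1  1  1  1  1  1  1
 2  0  1  1  1  1  1  1  2  2  2  2  2
 1  0  1  1  1  1  2  2  2  3  3  3  3
 0  0  1  2  2  2  2  2  2  3  3  3  3
 0  0  1  2  3  3  3  3  3  3  3  3  3
 1  0  1  2  3  3  4  4  4  4  4  4  4
 2  0  1  2  3  3  4  4  5  5  5  5  5
 1  0  1  2  3  3  4  5  5  6  6  6  6
 0  0  1  2  3  4  4  5  5  6  6  6  6
 1  0  1  2  3  4  5  5  5  6  7  7  7
 1  0  1  2  3  4  5  6  6  6  7  8  8
 2  0  1  2  3  4  5  6  7  7  7  8  9
dp[12][11] = 9. One LCS (by backtracking along matches): 0, 0, 0, 1, 2, 1, 1, 1, 2.

9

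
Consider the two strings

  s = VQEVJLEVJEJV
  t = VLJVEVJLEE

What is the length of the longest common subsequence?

7

One common subsequence of length 7: V [1,4], E [3,5], V [4,6], J [5,7], L [6,8], E [7,9], E [10,10], and the DP table's final entry dp[12][10] is also 7, so no common subsequence is longer.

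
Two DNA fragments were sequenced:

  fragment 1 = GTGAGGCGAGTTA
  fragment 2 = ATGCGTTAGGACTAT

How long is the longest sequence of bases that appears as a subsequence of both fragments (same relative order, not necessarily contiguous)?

8

One common subsequence of length 8: G (fragment 1 #1, fragment 2 #5), T (fragment 1 #2, fragment 2 #7), A (fragment 1 #4, fragment 2 #8), G (fragment 1 #5, fragment 2 #9), G (fragment 1 #6, fragment 2 #10), C (fragment 1 #7, fragment 2 #12), A (fragment 1 #9, fragment 2 #14), T (fragment 1 #12, fragment 2 #15). The LCS DP gives dp[13][15] = 8, so this is optimal.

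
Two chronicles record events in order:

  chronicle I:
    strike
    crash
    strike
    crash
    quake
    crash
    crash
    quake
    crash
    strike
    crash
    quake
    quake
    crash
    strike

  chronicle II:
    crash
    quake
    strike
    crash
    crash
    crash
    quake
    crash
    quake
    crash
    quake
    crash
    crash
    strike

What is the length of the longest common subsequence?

11

Match crash (chronicle I #2, chronicle II #1), then strike (chronicle I #3, chronicle II #3), then crash (chronicle I #4, chronicle II #4), then crash (chronicle I #6, chronicle II #5), then crash (chronicle I #7, chronicle II #6), then quake (chronicle I #8, chronicle II #7), then crash (chronicle I #9, chronicle II #8), then crash (chronicle I #11, chronicle II #10), then quake (chronicle I #12, chronicle II #11), then crash (chronicle I #14, chronicle II #13), then strike (chronicle I #15, chronicle II #14) — 11 events in the same relative order in both, and the DP table's final entry dp[15][14] is also 11, so no common subsequence is longer.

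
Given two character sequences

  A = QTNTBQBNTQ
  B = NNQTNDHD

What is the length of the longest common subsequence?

Let dp[i][j] be the LCS length of the first i characters of A and the first j characters of B. dp[i][j] = dp[i-1][j-1]+1 when the i-th and j-th characters match, else max(dp[i-1][j], dp[i][j-1]).
    ·  N  N  Q  T  N  D  H  D
 ·  0  0  0  0  0  0  0  0  0
 Q  0  0  0  1  1  1  1  1  1
 T  0  0  0  1  2  2  2  2  2
 N  0  1  1  1  2  3  3  3  3
 T  0  1  1  1  2  3  3  3  3
 B  0  1  1  1  2  3  3  3  3
 Q  0  1  1  2  2  3  3  3  3
 B  0  1  1  2  2  3  3  3  3
 N  0  1  2  2  2  3  3  3  3
 T  0  1  2  2  3  3  3  3  3
 Q  0  1  2  3  3  3  3  3  3
dp[10][8] = 3. One LCS (by backtracking along matches): QTN.

3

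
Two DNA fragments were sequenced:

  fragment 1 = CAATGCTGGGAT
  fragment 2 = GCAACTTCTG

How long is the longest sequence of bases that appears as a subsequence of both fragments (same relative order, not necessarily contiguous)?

7

Let dp[i][j] be the LCS length of the first i bases of fragment 1 and the first j bases of fragment 2. dp[i][j] = dp[i-1][j-1]+1 when the i-th and j-th bases match, else max(dp[i-1][j], dp[i][j-1]).
    ·  G  C  A  A  C  T  T  C  T  G
 ·  0  0  0  0  0  0  0  0  0  0  0
 C  0  0  1  1  1  1  1  1  1  1  1
 A  0  0  1  2  2  2  2  2  2  2  2
 A  0  0  1  2  3  3  3  3  3  3  3
 T  0  0  1  2  3  3  4  4  4  4  4
 G  0  1  1  2  3  3  4  4  4  4  5
 C  0  1  2  2  3  4  4  4  5  5  5
 T  0  1  2  2  3  4  5  5  5  6  6
 G  0  1  2  2  3  4  5  5  5  6  7
 G  0  1  2  2  3  4  5  5  5  6  7
 G  0  1  2  2  3  4  5  5  5  6  7
 A  0  1  2  3  3  4  5  5  5  6  7
 T  0  1  2  3  3  4  5  6  6  6  7
dp[12][10] = 7. One LCS (by backtracking along matches): CAATCTG.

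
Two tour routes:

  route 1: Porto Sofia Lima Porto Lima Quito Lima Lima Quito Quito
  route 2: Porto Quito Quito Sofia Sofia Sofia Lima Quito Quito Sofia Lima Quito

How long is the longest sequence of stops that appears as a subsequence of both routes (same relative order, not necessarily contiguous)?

One common subsequence of length 6: Porto at route 1[1]=route 2[1], then Sofia at route 1[2]=route 2[6], then Lima at route 1[3]=route 2[7], then Quito at route 1[6]=route 2[9], then Lima at route 1[8]=route 2[11], then Quito at route 1[10]=route 2[12]. Since dp[10][12] = 6, nothing longer is possible.

6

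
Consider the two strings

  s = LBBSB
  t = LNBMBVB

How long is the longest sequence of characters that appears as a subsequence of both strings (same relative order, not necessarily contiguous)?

Let dp[i][j] be the LCS length of the first i characters of s and the first j characters of t. dp[i][j] = dp[i-1][j-1]+1 when the i-th and j-th characters match, else max(dp[i-1][j], dp[i][j-1]).
    ·  L  N  B  M  B  V  B
 ·  0  0  0  0  0  0  0  0
 L  0  1  1  1  1  1  1  1
 B  0  1  1  2  2  2  2  2
 B  0  1  1  2  2  3  3  3
 S  0  1  1  2  2  3  3  3
 B  0  1  1  2  2  3  3  4
dp[5][7] = 4. One LCS (by backtracking along matches): LBBB.

4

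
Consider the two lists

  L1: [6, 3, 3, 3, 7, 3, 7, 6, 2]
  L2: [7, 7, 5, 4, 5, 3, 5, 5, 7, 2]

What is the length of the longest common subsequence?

4

One common subsequence of length 4: 7 [5,2], 3 [6,6], 7 [7,9], 2 [9,10]. Since dp[9][10] = 4, nothing longer is possible.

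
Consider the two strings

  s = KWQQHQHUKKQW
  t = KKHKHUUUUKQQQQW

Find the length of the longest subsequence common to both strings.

7

Pick K (s #1, t #2) → H (s #5, t #3) → H (s #7, t #5) → U (s #8, t #9) → K (s #9, t #10) → Q (s #11, t #14) → W (s #12, t #15); all 7 characters appear in both, in order. dp[12][15] = 7 confirms this is the maximum.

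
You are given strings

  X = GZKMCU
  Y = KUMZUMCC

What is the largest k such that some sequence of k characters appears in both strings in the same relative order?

3

Pick Z (X #2, Y #4); then M (X #4, Y #6); then C (X #5, Y #8); all 3 characters appear in both, in order. Since dp[6][8] = 3, nothing longer is possible.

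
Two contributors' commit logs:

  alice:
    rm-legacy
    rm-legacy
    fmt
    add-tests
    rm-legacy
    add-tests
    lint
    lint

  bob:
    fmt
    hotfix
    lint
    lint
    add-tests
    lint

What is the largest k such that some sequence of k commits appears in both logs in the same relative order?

3

Pick fmt [3,1]; then add-tests [6,5]; then lint [8,6]; all 3 commits appear in both, in order. dp[8][6] = 3 confirms this is the maximum.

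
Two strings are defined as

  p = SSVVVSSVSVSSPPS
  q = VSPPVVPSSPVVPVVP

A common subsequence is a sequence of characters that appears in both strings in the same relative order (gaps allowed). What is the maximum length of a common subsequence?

9

Pick S [1,2] → V [3,5] → V [4,6] → S [6,8] → S [7,9] → V [8,11] → V [10,12] → P [13,13] → P [14,16]; all 9 characters appear in both, in order, and the DP table's final entry dp[15][16] is also 9, so no common subsequence is longer.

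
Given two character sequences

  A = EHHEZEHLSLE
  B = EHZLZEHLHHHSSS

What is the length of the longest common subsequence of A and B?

One common subsequence of length 7: E at A[1]=B[1], H at A[2]=B[2], Z at A[5]=B[5], E at A[6]=B[6], H at A[7]=B[7], L at A[8]=B[8], S at A[9]=B[14], and the DP table's final entry dp[11][14] is also 7, so no common subsequence is longer.

7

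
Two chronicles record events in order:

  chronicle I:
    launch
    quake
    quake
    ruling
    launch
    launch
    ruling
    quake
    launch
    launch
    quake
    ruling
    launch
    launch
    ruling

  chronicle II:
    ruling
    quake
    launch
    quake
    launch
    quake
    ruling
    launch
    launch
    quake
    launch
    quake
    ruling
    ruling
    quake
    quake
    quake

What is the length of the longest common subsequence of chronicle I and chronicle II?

Taking launch at chronicle I[1]=chronicle II[3]; then quake at chronicle I[2]=chronicle II[4]; then quake at chronicle I[3]=chronicle II[6]; then ruling at chronicle I[4]=chronicle II[7]; then launch at chronicle I[5]=chronicle II[8]; then launch at chronicle I[6]=chronicle II[9]; then quake at chronicle I[8]=chronicle II[10]; then launch at chronicle I[10]=chronicle II[11]; then quake at chronicle I[11]=chronicle II[12]; then ruling at chronicle I[12]=chronicle II[13]; then ruling at chronicle I[15]=chronicle II[14] gives a common subsequence of length 11, and the DP table's final entry dp[15][17] is also 11, so no common subsequence is longer.

11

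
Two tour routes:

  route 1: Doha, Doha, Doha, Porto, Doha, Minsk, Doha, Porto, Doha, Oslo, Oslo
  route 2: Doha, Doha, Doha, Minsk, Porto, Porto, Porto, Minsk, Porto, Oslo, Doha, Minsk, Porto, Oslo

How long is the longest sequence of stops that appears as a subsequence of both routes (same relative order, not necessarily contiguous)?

8

Match Doha at route 1[1]=route 2[1], Doha at route 1[2]=route 2[2], Doha at route 1[3]=route 2[3], Porto at route 1[4]=route 2[9], Doha at route 1[5]=route 2[11], Minsk at route 1[6]=route 2[12], Porto at route 1[8]=route 2[13], Oslo at route 1[11]=route 2[14] — 8 stops in the same relative order in both. dp[11][14] = 8 confirms this is the maximum.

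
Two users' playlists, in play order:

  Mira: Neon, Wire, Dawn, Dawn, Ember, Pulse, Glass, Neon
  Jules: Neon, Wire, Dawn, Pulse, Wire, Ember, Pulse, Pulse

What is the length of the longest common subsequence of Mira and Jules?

5

Pick Neon at Mira[1]=Jules[1], then Wire at Mira[2]=Jules[2], then Dawn at Mira[3]=Jules[3], then Ember at Mira[5]=Jules[6], then Pulse at Mira[6]=Jules[8]; all 5 songs appear in both, in order, and the DP table's final entry dp[8][8] is also 5, so no common subsequence is longer.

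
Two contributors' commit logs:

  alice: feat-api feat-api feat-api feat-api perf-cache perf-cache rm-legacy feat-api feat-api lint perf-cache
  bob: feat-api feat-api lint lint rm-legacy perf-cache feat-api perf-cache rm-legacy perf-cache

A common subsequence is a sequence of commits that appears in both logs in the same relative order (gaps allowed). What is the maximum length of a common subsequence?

6

One common subsequence of length 6: feat-api [1,1], then feat-api [2,2], then feat-api [4,7], then perf-cache [6,8], then rm-legacy [7,9], then perf-cache [11,10]. Since dp[11][10] = 6, nothing longer is possible.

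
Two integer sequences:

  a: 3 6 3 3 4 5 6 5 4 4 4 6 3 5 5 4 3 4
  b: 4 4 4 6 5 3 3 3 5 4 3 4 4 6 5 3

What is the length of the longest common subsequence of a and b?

10

Match 3 at a[1]=b[6], 3 at a[3]=b[7], 3 at a[4]=b[8], 5 at a[8]=b[9], 4 at a[9]=b[10], 4 at a[10]=b[12], 4 at a[11]=b[13], 6 at a[12]=b[14], 5 at a[15]=b[15], 3 at a[17]=b[16] — 10 values in the same relative order in both, and the DP table's final entry dp[18][16] is also 10, so no common subsequence is longer.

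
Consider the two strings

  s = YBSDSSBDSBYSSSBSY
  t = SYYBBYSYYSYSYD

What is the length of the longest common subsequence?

8

Taking Y at s[1]=t[3], B at s[2]=t[4], B at s[7]=t[5], S at s[9]=t[7], Y at s[11]=t[9], S at s[12]=t[10], S at s[16]=t[12], Y at s[17]=t[13] gives a common subsequence of length 8. The LCS DP gives dp[17][14] = 8, so this is optimal.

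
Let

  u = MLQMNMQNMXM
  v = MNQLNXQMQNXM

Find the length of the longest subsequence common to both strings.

8

Let dp[i][j] be the LCS length of the first i characters of u and the first j characters of v. dp[i][j] = dp[i-1][j-1]+1 when the i-th and j-th characters match, else max(dp[i-1][j], dp[i][j-1]).
    ·  M  N  Q  L  N  X  Q  M  Q  N  X  M
 ·  0  0  0  0  0  0  0  0  0  0  0  0  0
 M  0  1  1  1  1  1  1  1  1  1  1  1  1
 L  0  1  1  1  2  2  2  2  2  2  2  2  2
 Q  0  1  1  2  2  2  2  3  3  3  3  3  3
 M  0  1  1  2  2  2  2  3  4  4  4  4  4
 N  0  1  2  2  2  3  3  3  4  4  5  5  5
 M  0  1  2  2  2  3  3  3  4  4  5  5  6
 Q  0  1  2  3  3  3  3  4  4  5  5  5  6
 N  0  1  2  3  3  4  4  4  4  5  6  6  6
 M  0  1  2  3  3  4  4  4  5  5  6  6  7
 X  0  1  2  3  3  4  5  5  5  5  6  7  7
 M  0  1  2  3  3  4  5  5  6  6  6  7  8
dp[11][12] = 8. One LCS (by backtracking along matches): MLQMQNXM.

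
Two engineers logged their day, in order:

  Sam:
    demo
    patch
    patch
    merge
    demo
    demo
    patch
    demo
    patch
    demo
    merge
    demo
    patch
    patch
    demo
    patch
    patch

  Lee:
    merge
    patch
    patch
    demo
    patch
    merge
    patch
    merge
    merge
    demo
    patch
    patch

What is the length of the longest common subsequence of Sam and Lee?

9

One common subsequence of length 9: patch [2,2]; then patch [3,3]; then demo [6,4]; then patch [7,5]; then patch [9,7]; then merge [11,9]; then demo [15,10]; then patch [16,11]; then patch [17,12]. Since dp[17][12] = 9, nothing longer is possible.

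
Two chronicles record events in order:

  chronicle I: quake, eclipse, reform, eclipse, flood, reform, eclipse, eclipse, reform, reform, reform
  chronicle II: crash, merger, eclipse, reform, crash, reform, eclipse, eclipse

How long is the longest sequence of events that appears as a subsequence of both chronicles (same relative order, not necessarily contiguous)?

5

Taking eclipse (chronicle I #2, chronicle II #3) → reform (chronicle I #3, chronicle II #4) → reform (chronicle I #6, chronicle II #6) → eclipse (chronicle I #7, chronicle II #7) → eclipse (chronicle I #8, chronicle II #8) gives a common subsequence of length 5, and the DP table's final entry dp[11][8] is also 5, so no common subsequence is longer.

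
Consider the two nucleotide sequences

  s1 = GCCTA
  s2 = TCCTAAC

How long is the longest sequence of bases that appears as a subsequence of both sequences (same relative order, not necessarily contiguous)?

4

Taking C [2,2] → C [3,3] → T [4,4] → A [5,6] gives a common subsequence of length 4. dp[5][7] = 4 confirms this is the maximum.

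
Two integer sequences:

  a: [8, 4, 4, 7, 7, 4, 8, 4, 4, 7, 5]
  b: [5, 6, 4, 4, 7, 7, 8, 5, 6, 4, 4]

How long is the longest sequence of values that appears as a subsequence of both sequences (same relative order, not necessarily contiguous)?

7

Let dp[i][j] be the LCS length of the first i values of a and the first j values of b. dp[i][j] = dp[i-1][j-1]+1 when the i-th and j-th values match, else max(dp[i-1][j], dp[i][j-1]).
    ·  5  6  4  4  7  7  8  5  6  4  4
 ·  0  0  0  0  0  0  0  0  0  0  0  0
 8  0  0  0  0  0  0  0  1  1  1  1  1
 4  0  0  0  1  1  1  1  1  1  1  2  2
 4  0  0  0  1  2  2  2  2  2  2  2  3
 7  0  0  0  1  2  3  3  3  3  3  3  3
 7  0  0  0  1  2  3  4  4  4  4  4  4
 4  0  0  0  1  2  3  4  4  4  4  5  5
 8  0  0  0  1  2  3  4  5  5  5  5  5
 4  0  0  0  1  2  3  4  5  5  5  6  6
 4  0  0  0  1  2  3  4  5  5  5  6  7
 7  0  0  0  1  2  3  4  5  5  5  6  7
 5  0  1  1  1  2  3  4  5  6  6  6  7
dp[11][11] = 7. One LCS (by backtracking along matches): 4, 4, 7, 7, 8, 4, 4.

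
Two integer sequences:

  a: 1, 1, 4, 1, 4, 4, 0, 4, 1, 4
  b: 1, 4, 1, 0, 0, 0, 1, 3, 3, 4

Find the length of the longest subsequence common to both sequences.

6

Pick 1 [2,1], 4 [3,2], 1 [4,3], 0 [7,6], 1 [9,7], 4 [10,10]; all 6 values appear in both, in order. dp[10][10] = 6 confirms this is the maximum.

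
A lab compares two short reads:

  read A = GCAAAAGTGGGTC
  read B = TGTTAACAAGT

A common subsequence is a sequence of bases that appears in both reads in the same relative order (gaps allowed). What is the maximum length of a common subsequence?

7

Pick G (read A #1, read B #2) → A (read A #3, read B #5) → A (read A #4, read B #6) → A (read A #5, read B #8) → A (read A #6, read B #9) → G (read A #11, read B #10) → T (read A #12, read B #11); all 7 bases appear in both, in order. dp[13][11] = 7 confirms this is the maximum.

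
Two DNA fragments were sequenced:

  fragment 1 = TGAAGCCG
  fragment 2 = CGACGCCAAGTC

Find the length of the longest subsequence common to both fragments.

6

One common subsequence of length 6: G at fragment 1[2]=fragment 2[2] → A at fragment 1[3]=fragment 2[3] → G at fragment 1[5]=fragment 2[5] → C at fragment 1[6]=fragment 2[6] → C at fragment 1[7]=fragment 2[7] → G at fragment 1[8]=fragment 2[10]. The LCS DP gives dp[8][12] = 6, so this is optimal.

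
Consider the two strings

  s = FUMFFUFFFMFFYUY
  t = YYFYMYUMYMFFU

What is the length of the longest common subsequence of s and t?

One common subsequence of length 7: F [1,3], then U [2,7], then M [3,8], then M [10,10], then F [11,11], then F [12,12], then U [14,13]. dp[15][13] = 7 confirms this is the maximum.

7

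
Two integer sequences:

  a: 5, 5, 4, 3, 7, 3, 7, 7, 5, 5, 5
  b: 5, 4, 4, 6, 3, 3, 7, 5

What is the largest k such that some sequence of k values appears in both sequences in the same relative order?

One common subsequence of length 6: 5 (a #1, b #1) → 4 (a #3, b #3) → 3 (a #4, b #5) → 3 (a #6, b #6) → 7 (a #8, b #7) → 5 (a #11, b #8). dp[11][8] = 6 confirms this is the maximum.

6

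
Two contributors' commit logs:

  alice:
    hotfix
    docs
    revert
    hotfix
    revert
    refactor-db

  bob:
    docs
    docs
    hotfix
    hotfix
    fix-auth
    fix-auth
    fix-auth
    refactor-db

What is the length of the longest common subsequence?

Pick hotfix (alice #1, bob #3) → hotfix (alice #4, bob #4) → refactor-db (alice #6, bob #8); all 3 commits appear in both, in order, and the DP table's final entry dp[6][8] is also 3, so no common subsequence is longer.

3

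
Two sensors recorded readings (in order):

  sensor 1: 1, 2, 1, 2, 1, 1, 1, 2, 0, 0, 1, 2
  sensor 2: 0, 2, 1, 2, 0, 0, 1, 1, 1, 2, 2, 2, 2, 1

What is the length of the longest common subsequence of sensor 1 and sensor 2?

8

Taking 2 [2,2] → 1 [3,3] → 2 [4,4] → 1 [5,7] → 1 [6,8] → 1 [7,9] → 2 [8,13] → 1 [11,14] gives a common subsequence of length 8. dp[12][14] = 8 confirms this is the maximum.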